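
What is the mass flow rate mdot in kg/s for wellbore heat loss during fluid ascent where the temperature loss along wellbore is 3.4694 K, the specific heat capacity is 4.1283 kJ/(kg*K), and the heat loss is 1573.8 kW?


mdot = Q_loss / (cp * dT)
mdot = 1573.8 / (4.1283 * 3.4694)
mdot = 109.88 kg/s


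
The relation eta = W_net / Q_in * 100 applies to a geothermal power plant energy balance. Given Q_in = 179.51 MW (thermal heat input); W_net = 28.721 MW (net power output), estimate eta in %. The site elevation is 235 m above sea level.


eta = W_net / Q_in * 100
eta = 28.721 / 179.51 * 100
eta = 16.000 %


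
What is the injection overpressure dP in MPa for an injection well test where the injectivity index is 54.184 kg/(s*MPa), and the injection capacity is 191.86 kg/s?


dP = mdot * 1000 / II
dP = 191.86 * 1000 / 54.184
dP = 3540.898 kPa
Convert: 3540.898 kPa * 0.001 = 3.5409 MPa
dP = 3.5409 MPa


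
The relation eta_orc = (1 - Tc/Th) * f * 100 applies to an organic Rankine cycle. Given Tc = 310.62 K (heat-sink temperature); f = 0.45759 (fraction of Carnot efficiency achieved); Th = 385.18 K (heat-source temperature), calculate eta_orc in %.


eta_orc = (1 - Tc/Th) * f * 100
eta_orc = (1 - 310.62/385.18) * 0.45759 * 100
eta_orc = 8.8577 %


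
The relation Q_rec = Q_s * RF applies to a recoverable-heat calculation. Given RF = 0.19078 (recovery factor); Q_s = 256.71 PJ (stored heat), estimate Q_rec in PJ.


Q_rec = Q_s * RF
Q_rec = 256.71 * 0.19078
Q_rec = 48.975 PJ


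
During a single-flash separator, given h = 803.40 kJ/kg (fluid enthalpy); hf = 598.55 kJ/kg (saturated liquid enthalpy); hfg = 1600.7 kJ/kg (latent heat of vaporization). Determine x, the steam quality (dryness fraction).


x = (h - hf) / hfg
x = (803.40 - 598.55) / 1600.7
x = 0.12798


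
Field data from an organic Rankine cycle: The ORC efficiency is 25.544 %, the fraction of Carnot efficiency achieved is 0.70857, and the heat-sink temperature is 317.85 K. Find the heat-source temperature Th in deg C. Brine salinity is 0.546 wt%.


Th = Tc / (1 - (eta_orc/100)/f)
Th = 317.85 / (1 - (25.544/100)/0.70857)
Th = 497.0295 K
Convert to deg C: 497.0295 - 273.15 = 223.88 deg C
Th = 223.88 deg C


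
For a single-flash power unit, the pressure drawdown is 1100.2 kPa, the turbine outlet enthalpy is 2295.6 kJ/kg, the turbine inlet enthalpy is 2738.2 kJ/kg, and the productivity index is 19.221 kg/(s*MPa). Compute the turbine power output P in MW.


Step 1: mdot = PI * dP / 1000 = 19.221 * 1100.2 / 1000 = 21.14694 kg/s
Step 2: P = mdot*(h_in - h_out)/1000 = 21.14694*(2738.2 - 2295.6)/1000 = 9.3596 MW
P = 9.3596 MW


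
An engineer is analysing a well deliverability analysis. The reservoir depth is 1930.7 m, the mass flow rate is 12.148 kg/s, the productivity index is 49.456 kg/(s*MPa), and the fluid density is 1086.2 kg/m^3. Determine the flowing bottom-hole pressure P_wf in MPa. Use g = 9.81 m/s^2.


Step 1: P_i = rho*g*h/1e6 = 1086.2*9.81*1930.7/1e6 = 20.57281 MPa
Step 2: P_wf = P_i - mdot/PI = 20.57281 - 12.148/49.456 = 20.327 MPa
P_wf = 20.327 MPa


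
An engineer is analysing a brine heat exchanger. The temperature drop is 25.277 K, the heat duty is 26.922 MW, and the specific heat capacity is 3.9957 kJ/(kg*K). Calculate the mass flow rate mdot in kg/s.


mdot = Q * 1000 / (cp * dT)
mdot = 26.922 * 1000 / (3.9957 * 25.277)
mdot = 266.56 kg/s


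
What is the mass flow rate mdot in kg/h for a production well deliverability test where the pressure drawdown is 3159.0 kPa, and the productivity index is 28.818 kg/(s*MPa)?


mdot = PI * dP / 1000
mdot = 28.818 * 3159.0 / 1000
mdot = 91.03606 kg/s
Convert: 91.03606 kg/s * 3600.0 = 3.2773e+05 kg/h
mdot = 3.2773e+05 kg/h


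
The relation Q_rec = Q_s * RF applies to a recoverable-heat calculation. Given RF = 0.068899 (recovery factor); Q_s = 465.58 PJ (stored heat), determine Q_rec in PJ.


Q_rec = Q_s * RF
Q_rec = 465.58 * 0.068899
Q_rec = 32.078 PJ


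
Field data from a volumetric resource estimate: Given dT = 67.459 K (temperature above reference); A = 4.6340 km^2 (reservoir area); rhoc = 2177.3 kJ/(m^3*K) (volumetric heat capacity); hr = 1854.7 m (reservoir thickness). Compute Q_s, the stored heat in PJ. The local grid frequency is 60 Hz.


Step 1: Vr = A*1e6*hr = 4.634*1e6*1854.7 = 8.594680e+09 m^3
Step 2: Q_s = Vr*rhoc*dT/1e12 = 8.594680e+09*2177.3*67.459/1e12 = 1262.4 PJ
Q_s = 1262.4 PJ


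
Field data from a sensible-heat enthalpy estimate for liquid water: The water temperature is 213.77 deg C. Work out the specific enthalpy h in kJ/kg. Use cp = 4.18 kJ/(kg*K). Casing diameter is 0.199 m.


h = cp * T
h = 4.18 * 213.77
h = 893.56 kJ/kg


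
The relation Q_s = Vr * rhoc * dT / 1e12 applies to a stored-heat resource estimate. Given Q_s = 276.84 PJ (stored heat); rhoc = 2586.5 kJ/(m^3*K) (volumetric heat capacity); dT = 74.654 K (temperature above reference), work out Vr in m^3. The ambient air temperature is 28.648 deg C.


Vr = Q_s * 1e12 / (rhoc * dT)
Vr = 276.84 * 1e12 / (2586.5 * 74.654)
Vr = 1.4337e+09 m^3


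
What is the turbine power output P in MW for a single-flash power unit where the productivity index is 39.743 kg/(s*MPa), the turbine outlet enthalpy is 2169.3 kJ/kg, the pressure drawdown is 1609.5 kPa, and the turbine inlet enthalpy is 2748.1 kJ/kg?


Step 1: mdot = PI * dP / 1000 = 39.743 * 1609.5 / 1000 = 63.96636 kg/s
Step 2: P = mdot*(h_in - h_out)/1000 = 63.96636*(2748.1 - 2169.3)/1000 = 37.024 MW
P = 37.024 MW


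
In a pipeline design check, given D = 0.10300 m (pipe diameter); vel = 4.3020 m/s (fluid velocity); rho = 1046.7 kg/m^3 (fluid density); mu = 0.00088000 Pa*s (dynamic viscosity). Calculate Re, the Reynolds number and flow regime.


Step 1: Re = rho*vel*D/mu = 1046.7*4.302*0.103/0.00088 = 5.2704e+05
Step 2: Re = 5.2704e+05 > 4000, so flow is turbulent.
Re = 5.2704e+05 (turbulent)


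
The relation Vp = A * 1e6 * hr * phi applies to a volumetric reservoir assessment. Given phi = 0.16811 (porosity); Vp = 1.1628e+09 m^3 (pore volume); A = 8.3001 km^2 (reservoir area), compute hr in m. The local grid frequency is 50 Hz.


hr = Vp / (A * 1e6 * phi)
hr = 1.1628e+09 / (8.3001 * 1e6 * 0.16811)
hr = 833.35 m


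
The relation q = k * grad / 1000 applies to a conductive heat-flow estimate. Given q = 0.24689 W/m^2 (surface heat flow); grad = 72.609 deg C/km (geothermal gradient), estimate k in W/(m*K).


k = q * 1000 / grad
k = 0.24689 * 1000 / 72.609
k = 3.4003 W/(m*K)


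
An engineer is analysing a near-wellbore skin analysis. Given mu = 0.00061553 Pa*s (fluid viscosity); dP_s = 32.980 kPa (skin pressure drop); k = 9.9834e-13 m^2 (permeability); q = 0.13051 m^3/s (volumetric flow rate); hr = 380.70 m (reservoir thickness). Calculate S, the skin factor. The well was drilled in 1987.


S = dP_s * 1000 * 2*pi*k*hr / (q*mu)
S = 32.980 * 1000 * 2*pi*9.9834e-13*380.70 / (0.13051*0.00061553)
S = 0.98039


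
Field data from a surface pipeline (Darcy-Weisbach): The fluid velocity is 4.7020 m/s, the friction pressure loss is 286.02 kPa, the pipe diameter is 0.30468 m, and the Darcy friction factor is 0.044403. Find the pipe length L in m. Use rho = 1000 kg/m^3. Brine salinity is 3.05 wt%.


L = dP*1000*D / (f*rho*vel^2/2)
L = 286.02*1000*0.30468 / (0.044403*1000*4.7020^2/2)
L = 177.54 m


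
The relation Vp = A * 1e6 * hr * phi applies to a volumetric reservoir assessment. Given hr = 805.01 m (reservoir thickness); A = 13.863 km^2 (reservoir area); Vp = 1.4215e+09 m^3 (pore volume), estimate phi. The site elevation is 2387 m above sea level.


phi = Vp / (A * 1e6 * hr)
phi = 1.4215e+09 / (13.863 * 1e6 * 805.01)
phi = 0.12738


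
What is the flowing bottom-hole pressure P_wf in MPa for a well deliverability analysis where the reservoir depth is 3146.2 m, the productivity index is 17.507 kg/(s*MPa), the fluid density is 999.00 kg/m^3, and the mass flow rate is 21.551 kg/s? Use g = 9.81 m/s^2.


Step 1: P_i = rho*g*h/1e6 = 999.0*9.81*3146.2/1e6 = 30.83336 MPa
Step 2: P_wf = P_i - mdot/PI = 30.83336 - 21.551/17.507 = 29.602 MPa
P_wf = 29.602 MPa


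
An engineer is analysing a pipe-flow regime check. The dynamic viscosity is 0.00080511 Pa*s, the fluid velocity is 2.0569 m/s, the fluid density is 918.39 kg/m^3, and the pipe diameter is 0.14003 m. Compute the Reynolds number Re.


Re = rho * vel * D / mu
Re = 918.39 * 2.0569 * 0.14003 / 0.00080511
Re = 3.2855e+05


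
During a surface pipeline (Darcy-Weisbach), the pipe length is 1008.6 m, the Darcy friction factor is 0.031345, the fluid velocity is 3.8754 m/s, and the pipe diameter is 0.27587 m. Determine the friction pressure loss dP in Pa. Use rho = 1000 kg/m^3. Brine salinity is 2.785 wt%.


dP = f * (L/D) * (rho*vel^2/2) / 1000
dP = 0.031345 * (1008.6/0.27587) * (1000*3.8754^2/2) / 1000
dP = 860.5693 kPa
Convert: 860.5693 kPa * 1000.0 = 8.6057e+05 Pa
dP = 8.6057e+05 Pa


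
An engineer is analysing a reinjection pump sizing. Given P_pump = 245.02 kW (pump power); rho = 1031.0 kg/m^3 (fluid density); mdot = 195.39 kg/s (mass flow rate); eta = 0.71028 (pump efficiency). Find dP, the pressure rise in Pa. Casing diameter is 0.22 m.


dP = P_pump * rho * eta / mdot
dP = 245.02 * 1031.0 * 0.71028 / 195.39
dP = 918.3061 kPa
Convert: 918.3061 kPa * 1000.0 = 9.1831e+05 Pa
dP = 9.1831e+05 Pa


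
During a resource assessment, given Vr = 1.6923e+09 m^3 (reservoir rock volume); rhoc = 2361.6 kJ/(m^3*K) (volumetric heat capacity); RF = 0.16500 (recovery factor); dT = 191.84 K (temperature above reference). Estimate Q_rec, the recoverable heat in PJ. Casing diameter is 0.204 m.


Step 1: Q_s = Vr*rhoc*dT/1e12 = 1.6923e+09*2361.6*191.84/1e12 = 766.6954 PJ
Step 2: Q_rec = Q_s * RF = 766.6954 * 0.165 = 126.50 PJ
Q_rec = 126.50 PJ


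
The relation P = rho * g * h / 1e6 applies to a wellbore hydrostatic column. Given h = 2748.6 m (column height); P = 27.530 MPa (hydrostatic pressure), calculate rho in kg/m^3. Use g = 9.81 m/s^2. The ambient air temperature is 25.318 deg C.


rho = P * 1e6 / (g * h)
rho = 27.530 * 1e6 / (9.81 * 2748.6)
rho = 1021.0 kg/m^3


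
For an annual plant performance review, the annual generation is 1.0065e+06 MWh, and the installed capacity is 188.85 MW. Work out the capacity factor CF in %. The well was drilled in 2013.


CF = E_a / (cap * 8760) * 100
CF = 1.0065e+06 / (188.85 * 8760) * 100
CF = 60.840 %


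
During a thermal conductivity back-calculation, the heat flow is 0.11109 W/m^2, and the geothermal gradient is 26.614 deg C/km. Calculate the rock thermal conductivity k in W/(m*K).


k = q / (grad / 1000)
k = 0.11109 / (26.614 / 1000)
k = 4.1741 W/(m*K)


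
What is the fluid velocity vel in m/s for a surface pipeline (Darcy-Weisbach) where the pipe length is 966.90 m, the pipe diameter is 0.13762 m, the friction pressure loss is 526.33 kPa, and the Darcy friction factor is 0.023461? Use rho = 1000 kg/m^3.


vel = sqrt(dP*1000*2*D / (f*L*rho))
vel = sqrt(526.33*1000*2*0.13762 / (0.023461*966.90*1000))
vel = 2.5271 m/s


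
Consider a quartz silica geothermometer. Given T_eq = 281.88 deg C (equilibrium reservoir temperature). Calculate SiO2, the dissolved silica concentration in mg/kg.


SiO2 = 10^(5.19 - 1309/(T_eq + 273.15))
SiO2 = 10^(5.19 - 1309/(281.88 + 273.15))
SiO2 = 678.53 mg/kg


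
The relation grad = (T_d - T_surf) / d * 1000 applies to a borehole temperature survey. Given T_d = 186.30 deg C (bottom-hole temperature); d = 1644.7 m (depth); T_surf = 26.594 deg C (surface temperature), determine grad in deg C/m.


grad = (T_d - T_surf) / d * 1000
grad = (186.30 - 26.594) / 1644.7 * 1000
grad = 97.10342 deg C/km
Convert: 97.10342 deg C/km * 0.001 = 0.097103 deg C/m
grad = 0.097103 deg C/m


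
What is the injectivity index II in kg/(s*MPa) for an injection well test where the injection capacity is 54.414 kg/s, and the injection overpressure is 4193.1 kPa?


II = mdot * 1000 / dP
II = 54.414 * 1000 / 4193.1
II = 12.977 kg/(s*MPa)


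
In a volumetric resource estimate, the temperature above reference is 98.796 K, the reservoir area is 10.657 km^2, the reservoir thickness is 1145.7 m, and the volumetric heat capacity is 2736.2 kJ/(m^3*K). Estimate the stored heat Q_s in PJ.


Step 1: Vr = A*1e6*hr = 10.657*1e6*1145.7 = 1.220972e+10 m^3
Step 2: Q_s = Vr*rhoc*dT/1e12 = 1.220972e+10*2736.2*98.796/1e12 = 3300.6 PJ
Q_s = 3300.6 PJ


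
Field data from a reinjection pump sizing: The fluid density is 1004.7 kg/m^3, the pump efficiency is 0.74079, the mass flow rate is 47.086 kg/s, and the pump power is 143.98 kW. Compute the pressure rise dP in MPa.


dP = P_pump * rho * eta / mdot
dP = 143.98 * 1004.7 * 0.74079 / 47.086
dP = 2275.841 kPa
Convert: 2275.841 kPa * 0.001 = 2.2758 MPa
dP = 2.2758 MPa


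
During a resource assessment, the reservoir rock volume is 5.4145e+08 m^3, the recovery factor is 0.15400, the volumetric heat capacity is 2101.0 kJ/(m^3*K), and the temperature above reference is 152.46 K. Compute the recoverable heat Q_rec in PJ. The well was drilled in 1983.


Step 1: Q_s = Vr*rhoc*dT/1e12 = 5.4145e+08*2101.0*152.46/1e12 = 173.4364 PJ
Step 2: Q_rec = Q_s * RF = 173.4364 * 0.154 = 26.709 PJ
Q_rec = 26.709 PJ


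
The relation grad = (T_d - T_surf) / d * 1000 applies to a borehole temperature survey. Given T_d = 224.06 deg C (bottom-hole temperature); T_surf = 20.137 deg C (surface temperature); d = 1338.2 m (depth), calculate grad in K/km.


grad = (T_d - T_surf) / d * 1000
grad = (224.06 - 20.137) / 1338.2 * 1000
grad = 152.3860 deg C/km
Convert: 152.3860 deg C/km * 1.0 = 152.39 K/km
grad = 152.39 K/km


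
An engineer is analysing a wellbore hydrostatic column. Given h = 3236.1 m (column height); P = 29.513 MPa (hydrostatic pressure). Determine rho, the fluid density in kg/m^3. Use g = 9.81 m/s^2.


rho = P * 1e6 / (g * h)
rho = 29.513 * 1e6 / (9.81 * 3236.1)
rho = 929.66 kg/m^3


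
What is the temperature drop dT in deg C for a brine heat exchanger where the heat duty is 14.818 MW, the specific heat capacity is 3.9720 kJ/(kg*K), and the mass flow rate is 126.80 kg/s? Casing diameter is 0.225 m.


dT = Q * 1000 / (mdot * cp)
dT = 14.818 * 1000 / (126.80 * 3.9720)
dT = 29.42125 K
Convert (temperature difference, 1 K = 1 deg C): 29.42125 K = 29.42125 deg C
dT = 29.421 deg C


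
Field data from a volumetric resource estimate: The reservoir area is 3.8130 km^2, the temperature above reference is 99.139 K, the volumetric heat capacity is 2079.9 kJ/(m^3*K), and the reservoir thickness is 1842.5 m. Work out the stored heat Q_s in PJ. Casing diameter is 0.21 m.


Step 1: Vr = A*1e6*hr = 3.813*1e6*1842.5 = 7.025452e+09 m^3
Step 2: Q_s = Vr*rhoc*dT/1e12 = 7.025452e+09*2079.9*99.139/1e12 = 1448.6 PJ
Q_s = 1448.6 PJ


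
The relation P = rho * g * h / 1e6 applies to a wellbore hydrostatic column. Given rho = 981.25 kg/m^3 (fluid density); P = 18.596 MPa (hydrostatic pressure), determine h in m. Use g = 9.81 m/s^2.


h = P * 1e6 / (g * rho)
h = 18.596 * 1e6 / (9.81 * 981.25)
h = 1931.8 m


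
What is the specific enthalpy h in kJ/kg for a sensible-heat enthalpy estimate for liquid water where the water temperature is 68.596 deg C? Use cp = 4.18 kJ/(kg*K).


h = cp * T
h = 4.18 * 68.596
h = 286.73 kJ/kg


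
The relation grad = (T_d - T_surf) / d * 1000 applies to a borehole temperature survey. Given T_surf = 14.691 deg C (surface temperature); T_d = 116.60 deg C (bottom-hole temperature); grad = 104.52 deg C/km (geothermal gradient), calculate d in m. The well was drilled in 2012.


d = (T_d - T_surf) / grad * 1000
d = (116.60 - 14.691) / 104.52 * 1000
d = 975.02 m


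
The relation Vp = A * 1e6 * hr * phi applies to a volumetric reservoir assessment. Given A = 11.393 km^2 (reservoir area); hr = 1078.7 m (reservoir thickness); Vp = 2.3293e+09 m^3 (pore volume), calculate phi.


phi = Vp / (A * 1e6 * hr)
phi = 2.3293e+09 / (11.393 * 1e6 * 1078.7)
phi = 0.18953


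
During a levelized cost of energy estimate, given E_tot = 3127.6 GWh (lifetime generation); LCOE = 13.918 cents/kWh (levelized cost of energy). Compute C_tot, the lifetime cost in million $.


C_tot = LCOE / 100 * E_tot
C_tot = 13.918 / 100 * 3127.6
C_tot = 435.30 million $


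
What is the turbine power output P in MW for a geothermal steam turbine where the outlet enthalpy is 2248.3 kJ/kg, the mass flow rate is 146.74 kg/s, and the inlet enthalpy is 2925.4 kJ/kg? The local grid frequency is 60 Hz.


P = mdot * (h_in - h_out) / 1000
P = 146.74 * (2925.4 - 2248.3) / 1000
P = 99.358 MW


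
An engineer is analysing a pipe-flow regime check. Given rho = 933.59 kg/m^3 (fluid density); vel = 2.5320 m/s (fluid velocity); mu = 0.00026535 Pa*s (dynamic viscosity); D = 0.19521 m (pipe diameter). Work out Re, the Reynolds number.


Re = rho * vel * D / mu
Re = 933.59 * 2.5320 * 0.19521 / 0.00026535
Re = 1.7390e+06


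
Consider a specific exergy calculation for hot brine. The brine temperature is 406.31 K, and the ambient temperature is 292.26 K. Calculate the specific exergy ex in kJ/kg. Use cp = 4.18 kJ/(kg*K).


ex = cp * ((T_b - T_0) - T_0 * ln(T_b/T_0))
ex = 4.18 * ((406.31 - 292.26) - 292.26 * ln(406.31/292.26))
ex = 74.230 kJ/kg


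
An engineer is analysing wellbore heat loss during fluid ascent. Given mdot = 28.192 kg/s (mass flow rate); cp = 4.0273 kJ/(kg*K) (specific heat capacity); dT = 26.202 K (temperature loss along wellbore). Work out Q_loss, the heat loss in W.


Q_loss = mdot * cp * dT
Q_loss = 28.192 * 4.0273 * 26.202
Q_loss = 2974.913 kW
Convert: 2974.913 kW * 1000.0 = 2.9749e+06 W
Q_loss = 2.9749e+06 W


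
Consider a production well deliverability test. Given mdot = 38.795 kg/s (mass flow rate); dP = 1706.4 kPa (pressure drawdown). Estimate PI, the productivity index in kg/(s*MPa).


PI = mdot * 1000 / dP
PI = 38.795 * 1000 / 1706.4
PI = 22.735 kg/(s*MPa)


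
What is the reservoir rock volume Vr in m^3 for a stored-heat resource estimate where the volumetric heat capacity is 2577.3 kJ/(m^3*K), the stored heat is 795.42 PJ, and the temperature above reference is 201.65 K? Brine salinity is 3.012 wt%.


Vr = Q_s * 1e12 / (rhoc * dT)
Vr = 795.42 * 1e12 / (2577.3 * 201.65)
Vr = 1.5305e+09 m^3


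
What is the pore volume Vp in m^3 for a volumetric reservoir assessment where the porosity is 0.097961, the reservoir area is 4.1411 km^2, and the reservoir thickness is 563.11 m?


Vp = A * 1e6 * hr * phi
Vp = 4.1411 * 1e6 * 563.11 * 0.097961
Vp = 2.2843e+08 m^3


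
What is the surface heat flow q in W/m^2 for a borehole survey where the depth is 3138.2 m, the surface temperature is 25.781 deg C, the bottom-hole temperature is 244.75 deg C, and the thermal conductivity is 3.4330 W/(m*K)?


Step 1: grad = (T_d - T_surf)/d * 1000 = (244.75 - 25.781)/3138.2 * 1000 = 69.77535 deg C/km
Step 2: q = k * grad / 1000 = 3.433 * 69.77535 / 1000 = 0.23954 W/m^2
q = 0.23954 W/m^2


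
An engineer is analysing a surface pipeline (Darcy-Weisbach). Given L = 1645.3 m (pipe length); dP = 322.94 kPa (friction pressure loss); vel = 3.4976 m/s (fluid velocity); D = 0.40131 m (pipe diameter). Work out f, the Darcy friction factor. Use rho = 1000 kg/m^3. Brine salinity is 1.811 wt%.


f = dP*1000 / ((L/D)*(rho*vel^2/2))
f = 322.94*1000 / ((1645.3/0.40131)*(1000*3.4976^2/2))
f = 0.012878


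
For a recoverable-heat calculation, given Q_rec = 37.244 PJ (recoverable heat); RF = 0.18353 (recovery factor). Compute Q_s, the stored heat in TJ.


Q_s = Q_rec / RF
Q_s = 37.244 / 0.18353
Q_s = 202.9314 PJ
Convert: 202.9314 PJ * 1000.0 = 2.0293e+05 TJ
Q_s = 2.0293e+05 TJ


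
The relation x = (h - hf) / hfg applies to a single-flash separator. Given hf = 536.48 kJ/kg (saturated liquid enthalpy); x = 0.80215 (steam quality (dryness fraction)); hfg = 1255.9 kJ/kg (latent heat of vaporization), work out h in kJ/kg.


h = hf + x * hfg
h = 536.48 + 0.80215 * 1255.9
h = 1543.9 kJ/kg


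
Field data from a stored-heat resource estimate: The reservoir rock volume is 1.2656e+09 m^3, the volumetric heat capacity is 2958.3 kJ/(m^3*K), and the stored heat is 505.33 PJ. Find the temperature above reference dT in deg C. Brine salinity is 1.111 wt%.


dT = Q_s * 1e12 / (Vr * rhoc)
dT = 505.33 * 1e12 / (1.2656e+09 * 2958.3)
dT = 134.9697 K
Convert (temperature difference, 1 K = 1 deg C): 134.9697 K = 134.9697 deg C
dT = 134.97 deg C


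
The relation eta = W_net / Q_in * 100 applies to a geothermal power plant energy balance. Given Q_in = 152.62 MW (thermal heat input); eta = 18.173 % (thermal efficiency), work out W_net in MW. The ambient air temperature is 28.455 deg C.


W_net = eta / 100 * Q_in
W_net = 18.173 / 100 * 152.62
W_net = 27.736 MW


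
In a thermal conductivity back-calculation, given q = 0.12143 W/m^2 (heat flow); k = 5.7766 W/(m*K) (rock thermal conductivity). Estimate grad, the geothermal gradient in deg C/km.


grad = q / k * 1000
grad = 0.12143 / 5.7766 * 1000
grad = 21.021 deg C/km


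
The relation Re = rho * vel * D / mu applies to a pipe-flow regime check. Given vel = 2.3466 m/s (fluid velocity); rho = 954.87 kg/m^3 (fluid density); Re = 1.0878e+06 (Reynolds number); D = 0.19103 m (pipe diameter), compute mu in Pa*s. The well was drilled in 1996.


mu = rho * vel * D / Re
mu = 954.87 * 2.3466 * 0.19103 / 1.0878e+06
mu = 0.00039349 Pa*s


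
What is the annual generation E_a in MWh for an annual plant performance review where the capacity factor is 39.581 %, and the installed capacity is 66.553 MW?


E_a = CF / 100 * cap * 8760
E_a = 39.581 / 100 * 66.553 * 8760
E_a = 2.3076e+05 MWh


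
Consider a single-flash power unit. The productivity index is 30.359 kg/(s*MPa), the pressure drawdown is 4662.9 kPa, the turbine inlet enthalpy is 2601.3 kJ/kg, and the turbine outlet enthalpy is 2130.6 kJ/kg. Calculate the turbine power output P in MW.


Step 1: mdot = PI * dP / 1000 = 30.359 * 4662.9 / 1000 = 141.5610 kg/s
Step 2: P = mdot*(h_in - h_out)/1000 = 141.5610*(2601.3 - 2130.6)/1000 = 66.633 MW
P = 66.633 MW


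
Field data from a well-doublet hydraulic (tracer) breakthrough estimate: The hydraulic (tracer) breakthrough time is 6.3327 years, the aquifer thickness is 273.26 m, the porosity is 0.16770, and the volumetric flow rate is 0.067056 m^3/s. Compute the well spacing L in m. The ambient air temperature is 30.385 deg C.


L = sqrt(t_bt*365.25*86400*3*Qv / (pi*hr*phi))
L = sqrt(6.3327*365.25*86400*3*0.067056 / (pi*273.26*0.16770))
L = 528.44 m


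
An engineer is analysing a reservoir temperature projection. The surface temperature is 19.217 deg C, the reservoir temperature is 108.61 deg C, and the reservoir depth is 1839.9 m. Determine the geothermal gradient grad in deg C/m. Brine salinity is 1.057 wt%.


grad = (T_res - T_surf) / d * 1000
grad = (108.61 - 19.217) / 1839.9 * 1000
grad = 48.58579 deg C/km
Convert: 48.58579 deg C/km * 0.001 = 0.048586 deg C/m
grad = 0.048586 deg C/m


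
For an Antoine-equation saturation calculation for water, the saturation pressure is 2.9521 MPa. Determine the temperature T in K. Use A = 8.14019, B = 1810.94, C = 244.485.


T = B / (A - log10(P_sat * 760 / 0.101325)) - C
T = 1810.94 / (8.14019 - log10(2.9521 * 760 / 0.101325)) - 244.485
T = 232.7108 deg C
Convert to K: 232.7108 + 273.15 = 505.86 K
T = 505.86 K


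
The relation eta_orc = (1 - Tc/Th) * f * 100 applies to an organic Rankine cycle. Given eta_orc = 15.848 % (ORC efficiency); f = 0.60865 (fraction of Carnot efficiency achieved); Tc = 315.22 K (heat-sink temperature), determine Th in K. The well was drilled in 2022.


Th = Tc / (1 - (eta_orc/100)/f)
Th = 315.22 / (1 - (15.848/100)/0.60865)
Th = 426.19 K


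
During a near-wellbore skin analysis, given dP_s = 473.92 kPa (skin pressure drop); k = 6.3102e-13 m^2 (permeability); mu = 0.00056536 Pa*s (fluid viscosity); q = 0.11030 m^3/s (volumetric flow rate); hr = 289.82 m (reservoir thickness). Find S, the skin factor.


S = dP_s * 1000 * 2*pi*k*hr / (q*mu)
S = 473.92 * 1000 * 2*pi*6.3102e-13*289.82 / (0.11030*0.00056536)
S = 8.7328


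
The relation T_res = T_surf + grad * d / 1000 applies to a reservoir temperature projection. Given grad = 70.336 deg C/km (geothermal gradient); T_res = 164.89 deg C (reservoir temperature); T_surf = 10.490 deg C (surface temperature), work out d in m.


d = (T_res - T_surf) / grad * 1000
d = (164.89 - 10.490) / 70.336 * 1000
d = 2195.2 m


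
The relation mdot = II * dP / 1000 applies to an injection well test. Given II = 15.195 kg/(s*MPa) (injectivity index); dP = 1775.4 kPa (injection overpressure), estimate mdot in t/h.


mdot = II * dP / 1000
mdot = 15.195 * 1775.4 / 1000
mdot = 26.97720 kg/s
Convert: 26.97720 kg/s * 3.6 = 97.118 t/h
mdot = 97.118 t/h


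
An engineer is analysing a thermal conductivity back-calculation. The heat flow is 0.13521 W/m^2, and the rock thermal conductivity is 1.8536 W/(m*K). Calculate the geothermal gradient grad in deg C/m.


grad = q / k * 1000
grad = 0.13521 / 1.8536 * 1000
grad = 72.94454 deg C/km
Convert: 72.94454 deg C/km * 0.001 = 0.072945 deg C/m
grad = 0.072945 deg C/m


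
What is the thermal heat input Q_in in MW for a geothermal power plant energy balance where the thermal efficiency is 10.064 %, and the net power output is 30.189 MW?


Q_in = W_net / (eta / 100)
Q_in = 30.189 / (10.064 / 100)
Q_in = 299.97 MW


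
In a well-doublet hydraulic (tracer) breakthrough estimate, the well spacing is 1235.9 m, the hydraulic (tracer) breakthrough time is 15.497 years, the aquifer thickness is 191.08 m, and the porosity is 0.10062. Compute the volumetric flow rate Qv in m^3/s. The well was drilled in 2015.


Qv = pi*hr*phi*L^2 / (3*t_bt*365.25*86400)
Qv = pi*191.08*0.10062*1235.9^2 / (3*15.497*365.25*86400)
Qv = 0.062884 m^3/s


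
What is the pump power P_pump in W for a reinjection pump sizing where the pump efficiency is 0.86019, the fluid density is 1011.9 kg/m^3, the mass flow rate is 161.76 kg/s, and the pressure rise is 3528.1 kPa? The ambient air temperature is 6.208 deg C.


P_pump = mdot * dP / (rho * eta)
P_pump = 161.76 * 3528.1 / (1011.9 * 0.86019)
P_pump = 655.6620 kW
Convert: 655.6620 kW * 1000.0 = 6.5566e+05 W
P_pump = 6.5566e+05 W


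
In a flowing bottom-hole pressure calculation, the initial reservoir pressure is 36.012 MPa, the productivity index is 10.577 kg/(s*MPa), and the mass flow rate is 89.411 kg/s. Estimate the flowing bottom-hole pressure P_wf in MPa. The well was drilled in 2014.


P_wf = P_i - mdot / PI
P_wf = 36.012 - 89.411 / 10.577
P_wf = 27.559 MPa


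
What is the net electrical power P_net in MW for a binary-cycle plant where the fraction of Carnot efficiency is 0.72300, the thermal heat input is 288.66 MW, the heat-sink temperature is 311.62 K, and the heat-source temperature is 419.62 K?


Step 1: eta = (1 - Tc/Th)*f = (1 - 311.62/419.62)*0.723 = 0.1860826
Step 2: P_net = eta * Q_in = 0.1860826 * 288.66 = 53.715 MW
P_net = 53.715 MW


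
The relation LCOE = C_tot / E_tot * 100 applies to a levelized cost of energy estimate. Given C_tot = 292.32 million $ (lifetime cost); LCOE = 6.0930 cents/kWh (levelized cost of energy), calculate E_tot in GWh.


E_tot = C_tot / LCOE * 100
E_tot = 292.32 / 6.0930 * 100
E_tot = 4797.6 GWh


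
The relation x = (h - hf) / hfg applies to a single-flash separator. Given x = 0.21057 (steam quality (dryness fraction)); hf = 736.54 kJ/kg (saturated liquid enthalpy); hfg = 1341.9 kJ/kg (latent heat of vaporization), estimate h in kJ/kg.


h = hf + x * hfg
h = 736.54 + 0.21057 * 1341.9
h = 1019.1 kJ/kg


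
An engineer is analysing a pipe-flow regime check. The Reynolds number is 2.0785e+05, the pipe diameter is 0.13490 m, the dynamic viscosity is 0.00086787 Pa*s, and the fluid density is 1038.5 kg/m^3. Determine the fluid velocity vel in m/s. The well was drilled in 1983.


vel = Re * mu / (rho * D)
vel = 2.0785e+05 * 0.00086787 / (1038.5 * 0.13490)
vel = 1.2876 m/s


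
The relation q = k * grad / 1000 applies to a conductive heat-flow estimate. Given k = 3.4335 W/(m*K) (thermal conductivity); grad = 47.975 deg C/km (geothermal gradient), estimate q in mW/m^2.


q = k * grad / 1000
q = 3.4335 * 47.975 / 1000
q = 0.1647222 W/m^2
Convert: 0.1647222 W/m^2 * 1000.0 = 164.72 mW/m^2
q = 164.72 mW/m^2


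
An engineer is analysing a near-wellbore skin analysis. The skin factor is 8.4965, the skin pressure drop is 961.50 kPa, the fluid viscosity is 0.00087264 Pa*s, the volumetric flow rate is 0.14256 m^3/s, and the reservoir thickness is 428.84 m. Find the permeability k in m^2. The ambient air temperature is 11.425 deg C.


k = S*q*mu / (2*pi*dP_s*1000*hr)
k = 8.4965*0.14256*0.00087264 / (2*pi*961.50*1000*428.84)
k = 4.0799e-13 m^2


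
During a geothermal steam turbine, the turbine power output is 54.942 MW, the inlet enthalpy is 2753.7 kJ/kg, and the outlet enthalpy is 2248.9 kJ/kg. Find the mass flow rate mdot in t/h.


mdot = P * 1000 / (h_in - h_out)
mdot = 54.942 * 1000 / (2753.7 - 2248.9)
mdot = 108.8391 kg/s
Convert: 108.8391 kg/s * 3.6 = 391.82 t/h
mdot = 391.82 t/h


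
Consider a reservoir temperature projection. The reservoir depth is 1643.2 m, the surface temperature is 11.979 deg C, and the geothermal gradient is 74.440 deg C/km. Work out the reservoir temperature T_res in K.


T_res = T_surf + grad * d / 1000
T_res = 11.979 + 74.440 * 1643.2 / 1000
T_res = 134.2988 deg C
Convert to K: 134.2988 + 273.15 = 407.45 K
T_res = 407.45 K


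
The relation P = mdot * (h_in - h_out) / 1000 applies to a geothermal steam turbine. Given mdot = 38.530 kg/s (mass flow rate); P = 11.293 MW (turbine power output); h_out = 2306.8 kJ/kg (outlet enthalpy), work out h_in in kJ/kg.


h_in = h_out + P * 1000 / mdot
h_in = 2306.8 + 11.293 * 1000 / 38.530
h_in = 2599.9 kJ/kg


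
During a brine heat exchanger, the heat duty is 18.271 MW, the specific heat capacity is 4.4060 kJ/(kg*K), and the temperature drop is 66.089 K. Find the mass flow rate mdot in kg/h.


mdot = Q * 1000 / (cp * dT)
mdot = 18.271 * 1000 / (4.4060 * 66.089)
mdot = 62.74638 kg/s
Convert: 62.74638 kg/s * 3600.0 = 2.2589e+05 kg/h
mdot = 2.2589e+05 kg/h


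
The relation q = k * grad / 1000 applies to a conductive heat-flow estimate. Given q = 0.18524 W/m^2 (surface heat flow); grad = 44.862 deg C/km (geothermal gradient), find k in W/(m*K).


k = q * 1000 / grad
k = 0.18524 * 1000 / 44.862
k = 4.1291 W/(m*K)


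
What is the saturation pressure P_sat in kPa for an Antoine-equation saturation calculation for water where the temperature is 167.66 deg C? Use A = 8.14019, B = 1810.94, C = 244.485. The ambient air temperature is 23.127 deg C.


P_sat = 10^(A - B/(C + T)) / 760 * 0.101325
P_sat = 10^(8.14019 - 1810.94/(244.485 + 167.66)) / 760 * 0.101325
P_sat = 0.7432826 MPa
Convert: 0.7432826 MPa * 1000.0 = 743.28 kPa
P_sat = 743.28 kPa


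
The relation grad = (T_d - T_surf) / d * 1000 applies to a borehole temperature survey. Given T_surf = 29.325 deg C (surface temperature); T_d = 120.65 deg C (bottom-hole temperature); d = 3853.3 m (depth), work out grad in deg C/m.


grad = (T_d - T_surf) / d * 1000
grad = (120.65 - 29.325) / 3853.3 * 1000
grad = 23.70046 deg C/km
Convert: 23.70046 deg C/km * 0.001 = 0.023700 deg C/m
grad = 0.023700 deg C/m


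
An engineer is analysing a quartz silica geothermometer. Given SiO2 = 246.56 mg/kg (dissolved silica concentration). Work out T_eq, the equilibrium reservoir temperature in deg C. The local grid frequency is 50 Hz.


T_eq = 1309 / (5.19 - log10(SiO2)) - 273.15
T_eq = 1309 / (5.19 - log10(246.56)) - 273.15
T_eq = 194.67 deg C


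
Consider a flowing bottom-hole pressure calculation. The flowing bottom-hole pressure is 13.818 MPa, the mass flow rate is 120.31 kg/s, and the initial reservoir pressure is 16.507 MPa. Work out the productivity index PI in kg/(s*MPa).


PI = mdot / (P_i - P_wf)
PI = 120.31 / (16.507 - 13.818)
PI = 44.742 kg/(s*MPa)


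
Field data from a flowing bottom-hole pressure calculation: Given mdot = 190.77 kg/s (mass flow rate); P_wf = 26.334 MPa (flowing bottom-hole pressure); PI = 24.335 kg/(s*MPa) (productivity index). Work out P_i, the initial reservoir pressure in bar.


P_i = P_wf + mdot / PI
P_i = 26.334 + 190.77 / 24.335
P_i = 34.17333 MPa
Convert: 34.17333 MPa * 10.0 = 341.73 bar
P_i = 341.73 bar


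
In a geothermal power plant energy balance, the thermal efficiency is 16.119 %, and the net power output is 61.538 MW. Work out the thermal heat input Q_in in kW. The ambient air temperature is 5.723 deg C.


Q_in = W_net / (eta / 100)
Q_in = 61.538 / (16.119 / 100)
Q_in = 381.7731 MW
Convert: 381.7731 MW * 1000.0 = 3.8177e+05 kW
Q_in = 3.8177e+05 kW


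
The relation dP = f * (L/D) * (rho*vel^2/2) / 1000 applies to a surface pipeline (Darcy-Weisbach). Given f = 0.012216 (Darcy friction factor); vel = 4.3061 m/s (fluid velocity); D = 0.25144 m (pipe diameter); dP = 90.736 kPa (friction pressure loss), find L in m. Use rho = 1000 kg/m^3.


L = dP*1000*D / (f*rho*vel^2/2)
L = 90.736*1000*0.25144 / (0.012216*1000*4.3061^2/2)
L = 201.44 m


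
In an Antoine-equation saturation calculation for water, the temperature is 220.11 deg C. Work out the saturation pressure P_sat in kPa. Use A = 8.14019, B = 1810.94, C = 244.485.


P_sat = 10^(A - B/(C + T)) / 760 * 0.101325
P_sat = 10^(8.14019 - 1810.94/(244.485 + 220.11)) / 760 * 0.101325
P_sat = 2.329182 MPa
Convert: 2.329182 MPa * 1000.0 = 2329.2 kPa
P_sat = 2329.2 kPa


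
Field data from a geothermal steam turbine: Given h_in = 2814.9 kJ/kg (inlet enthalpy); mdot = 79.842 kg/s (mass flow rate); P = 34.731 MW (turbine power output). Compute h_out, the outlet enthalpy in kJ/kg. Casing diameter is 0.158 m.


h_out = h_in - P * 1000 / mdot
h_out = 2814.9 - 34.731 * 1000 / 79.842
h_out = 2379.9 kJ/kg


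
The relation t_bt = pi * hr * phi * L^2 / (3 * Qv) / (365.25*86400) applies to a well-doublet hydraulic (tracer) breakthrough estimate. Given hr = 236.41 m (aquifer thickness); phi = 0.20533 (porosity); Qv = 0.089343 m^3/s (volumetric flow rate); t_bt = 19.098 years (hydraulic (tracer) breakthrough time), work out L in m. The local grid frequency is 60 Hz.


L = sqrt(t_bt*365.25*86400*3*Qv / (pi*hr*phi))
L = sqrt(19.098*365.25*86400*3*0.089343 / (pi*236.41*0.20533))
L = 1029.2 m


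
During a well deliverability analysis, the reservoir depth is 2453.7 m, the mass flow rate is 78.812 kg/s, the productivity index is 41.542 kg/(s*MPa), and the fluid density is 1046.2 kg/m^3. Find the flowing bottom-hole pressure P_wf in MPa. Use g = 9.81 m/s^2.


Step 1: P_i = rho*g*h/1e6 = 1046.2*9.81*2453.7/1e6 = 25.18287 MPa
Step 2: P_wf = P_i - mdot/PI = 25.18287 - 78.812/41.542 = 23.286 MPa
P_wf = 23.286 MPa


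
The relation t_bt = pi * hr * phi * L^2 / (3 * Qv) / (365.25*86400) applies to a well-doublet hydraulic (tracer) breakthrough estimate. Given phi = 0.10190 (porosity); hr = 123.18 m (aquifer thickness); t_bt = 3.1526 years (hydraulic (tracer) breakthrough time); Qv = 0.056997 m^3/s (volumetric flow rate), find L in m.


L = sqrt(t_bt*365.25*86400*3*Qv / (pi*hr*phi))
L = sqrt(3.1526*365.25*86400*3*0.056997 / (pi*123.18*0.10190))
L = 656.81 m


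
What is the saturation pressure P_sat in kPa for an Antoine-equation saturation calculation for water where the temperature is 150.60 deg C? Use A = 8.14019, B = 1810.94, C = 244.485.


P_sat = 10^(A - B/(C + T)) / 760 * 0.101325
P_sat = 10^(8.14019 - 1810.94/(244.485 + 150.60)) / 760 * 0.101325
P_sat = 0.4801989 MPa
Convert: 0.4801989 MPa * 1000.0 = 480.20 kPa
P_sat = 480.20 kPa


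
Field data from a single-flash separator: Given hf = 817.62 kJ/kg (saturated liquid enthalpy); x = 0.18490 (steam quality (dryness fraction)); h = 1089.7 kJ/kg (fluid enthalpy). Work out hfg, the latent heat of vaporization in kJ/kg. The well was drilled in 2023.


hfg = (h - hf) / x
hfg = (1089.7 - 817.62) / 0.18490
hfg = 1471.5 kJ/kg


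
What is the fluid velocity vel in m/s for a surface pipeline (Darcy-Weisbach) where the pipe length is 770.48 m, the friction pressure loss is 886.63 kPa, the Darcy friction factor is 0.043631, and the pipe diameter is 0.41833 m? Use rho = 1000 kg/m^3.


vel = sqrt(dP*1000*2*D / (f*L*rho))
vel = sqrt(886.63*1000*2*0.41833 / (0.043631*770.48*1000))
vel = 4.6975 m/s


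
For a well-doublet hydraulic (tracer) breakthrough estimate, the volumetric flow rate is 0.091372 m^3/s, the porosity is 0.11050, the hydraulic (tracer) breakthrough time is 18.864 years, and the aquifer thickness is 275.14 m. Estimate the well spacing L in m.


L = sqrt(t_bt*365.25*86400*3*Qv / (pi*hr*phi))
L = sqrt(18.864*365.25*86400*3*0.091372 / (pi*275.14*0.11050))
L = 1307.1 m


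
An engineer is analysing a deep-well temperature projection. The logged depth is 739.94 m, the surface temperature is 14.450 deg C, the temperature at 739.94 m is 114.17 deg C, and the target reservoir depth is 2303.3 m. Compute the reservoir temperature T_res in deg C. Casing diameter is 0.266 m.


Step 1: grad = (T_d1 - T_surf)/d1 * 1000 = (114.17 - 14.45)/739.94 * 1000 = 134.7677 deg C/km
Step 2: T_res = T_surf + grad*d2/1000 = 14.45 + 134.7677*2303.3/1000 = 324.86 deg C
T_res = 324.86 deg C


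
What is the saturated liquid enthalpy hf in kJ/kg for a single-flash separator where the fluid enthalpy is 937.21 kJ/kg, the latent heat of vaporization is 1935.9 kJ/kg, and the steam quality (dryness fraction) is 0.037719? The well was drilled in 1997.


hf = h - x * hfg
hf = 937.21 - 0.037719 * 1935.9
hf = 864.19 kJ/kg


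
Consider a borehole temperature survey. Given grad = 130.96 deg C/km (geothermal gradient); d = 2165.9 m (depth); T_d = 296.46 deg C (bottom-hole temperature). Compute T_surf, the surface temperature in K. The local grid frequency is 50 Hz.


T_surf = T_d - grad * d / 1000
T_surf = 296.46 - 130.96 * 2165.9 / 1000
T_surf = 12.81374 deg C
Convert to K: 12.81374 + 273.15 = 285.96 K
T_surf = 285.96 K


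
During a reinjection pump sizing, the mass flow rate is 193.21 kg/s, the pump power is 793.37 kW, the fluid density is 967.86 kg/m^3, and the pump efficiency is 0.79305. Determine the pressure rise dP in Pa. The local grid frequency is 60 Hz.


dP = P_pump * rho * eta / mdot
dP = 793.37 * 967.86 * 0.79305 / 193.21
dP = 3151.805 kPa
Convert: 3151.805 kPa * 1000.0 = 3.1518e+06 Pa
dP = 3.1518e+06 Pa


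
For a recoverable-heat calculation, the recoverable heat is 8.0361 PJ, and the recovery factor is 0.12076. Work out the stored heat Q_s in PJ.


Q_s = Q_rec / RF
Q_s = 8.0361 / 0.12076
Q_s = 66.546 PJ


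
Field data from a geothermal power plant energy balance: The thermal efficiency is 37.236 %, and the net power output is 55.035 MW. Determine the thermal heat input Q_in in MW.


Q_in = W_net / (eta / 100)
Q_in = 55.035 / (37.236 / 100)
Q_in = 147.80 MW


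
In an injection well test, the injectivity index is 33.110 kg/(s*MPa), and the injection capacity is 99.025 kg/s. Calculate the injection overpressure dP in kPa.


dP = mdot * 1000 / II
dP = 99.025 * 1000 / 33.110
dP = 2990.8 kPa


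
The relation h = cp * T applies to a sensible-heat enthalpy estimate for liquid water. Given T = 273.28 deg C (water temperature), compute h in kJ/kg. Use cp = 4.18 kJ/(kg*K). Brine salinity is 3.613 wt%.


h = cp * T
h = 4.18 * 273.28
h = 1142.3 kJ/kg


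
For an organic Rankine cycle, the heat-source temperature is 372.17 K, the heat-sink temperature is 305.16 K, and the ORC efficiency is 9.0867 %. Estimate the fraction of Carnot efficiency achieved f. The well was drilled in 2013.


f = (eta_orc/100) / (1 - Tc/Th)
f = (9.0867/100) / (1 - 305.16/372.17)
f = 0.50467


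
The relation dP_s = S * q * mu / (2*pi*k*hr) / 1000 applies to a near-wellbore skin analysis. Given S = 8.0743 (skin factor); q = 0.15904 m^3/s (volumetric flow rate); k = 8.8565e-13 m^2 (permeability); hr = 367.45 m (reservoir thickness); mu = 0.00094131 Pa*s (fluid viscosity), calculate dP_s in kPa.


dP_s = S * q * mu / (2*pi*k*hr) / 1000
dP_s = 8.0743 * 0.15904 * 0.00094131 / (2*pi*8.8565e-13*367.45) / 1000
dP_s = 591.16 kPa
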